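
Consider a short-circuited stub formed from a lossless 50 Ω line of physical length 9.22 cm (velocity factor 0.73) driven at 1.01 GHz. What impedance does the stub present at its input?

Z_in ≈ −j25.4 Ω

λ = v/f = 0.73·c / 1.01 GHz = 0.217 m
βl = 2π·l/λ = 2π × 0.425 = 153°
tan(βl) = -0.508
For a short-circuited stub, Z_in = jZ_0·tan(βl)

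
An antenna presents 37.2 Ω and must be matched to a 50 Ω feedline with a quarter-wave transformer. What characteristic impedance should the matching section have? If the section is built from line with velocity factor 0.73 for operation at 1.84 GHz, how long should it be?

Z_qwt ≈ 43.1 Ω; length ≈ 2.98 cm

Z_qwt = √(Z_0·R_L) = √(50 × 37.2) = √1860
λ = 0.73·c/f = 0.119 m, so l = λ/4 = 0.0298 m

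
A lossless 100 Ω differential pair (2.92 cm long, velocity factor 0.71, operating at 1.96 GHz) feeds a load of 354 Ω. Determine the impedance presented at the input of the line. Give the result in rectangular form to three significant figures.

λ = v/f = 0.71·c / 1.96 GHz = 0.109 m
βl = 2π·l/λ = 2π × 0.269 = 96.7°
tan(βl) = tan(96.7°) = -8.47
Z_in = Z_0·(Z_L + jZ_0·tanβl)/(Z_0 + jZ_L·tanβl)
     = 100·(354 − j847)/(100 − j3000)

Z_in ≈ 28.6 + j10.8 Ω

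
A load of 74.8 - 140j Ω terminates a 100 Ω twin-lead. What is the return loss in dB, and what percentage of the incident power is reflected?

RL ≈ 3.94 dB; 40.3% of incident power reflected

Γ = (-25.2 − j140)/(174.8 − j140), |Γ| = 0.635
RL = −20·log₁₀(0.635) = 3.94 dB
P_refl/P_inc = |Γ|² = 0.403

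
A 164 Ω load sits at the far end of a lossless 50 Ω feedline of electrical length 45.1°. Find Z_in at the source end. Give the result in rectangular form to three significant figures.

tan(βl) = tan(45.1°) = 1
Z_in = Z_0·(Z_L + jZ_0·tanβl)/(Z_0 + jZ_L·tanβl)
     = 50·(164 + j50.2)/(50 + j165)

Z_in ≈ 27.8 − j41.4 Ω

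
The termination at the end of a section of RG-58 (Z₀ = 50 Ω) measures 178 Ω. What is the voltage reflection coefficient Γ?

Γ = (Z_L − Z_0)/(Z_L + Z_0) = (178 − 50)/(178 + 50) = 128/228

Γ = 0.561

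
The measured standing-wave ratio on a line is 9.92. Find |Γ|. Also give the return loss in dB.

|Γ| = (S − 1)/(S + 1) = (9.92 − 1)/(9.92 + 1) = 8.92/10.9
RL = −20·log₁₀|Γ| = −20·log₁₀(0.817)

|Γ| ≈ 0.817; return loss ≈ 1.76 dB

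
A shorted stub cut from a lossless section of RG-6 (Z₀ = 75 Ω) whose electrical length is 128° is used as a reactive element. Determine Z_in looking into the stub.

tan(βl) = -1.28
For a shorted stub, Z_in = jZ_0·tan(βl)

Z_in ≈ −j96 Ω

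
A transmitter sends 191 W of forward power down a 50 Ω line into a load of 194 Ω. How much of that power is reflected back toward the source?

P_reflected ≈ 66.5 W

Γ = (194 − 50)/(194 + 50) = 0.59
|Γ|² = 0.348
P_refl = |Γ|²·P_inc = 66.5 W, P_del = (1 − |Γ|²)·P_inc = 124 W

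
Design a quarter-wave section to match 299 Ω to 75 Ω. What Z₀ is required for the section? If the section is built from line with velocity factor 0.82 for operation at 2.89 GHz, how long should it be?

Z_qwt = √(Z_0·R_L) = √(75 × 299) = √22420
λ = 0.82·c/f = 0.0851 m, so l = λ/4 = 0.0213 m

Z_qwt ≈ 150 Ω; length ≈ 2.13 cm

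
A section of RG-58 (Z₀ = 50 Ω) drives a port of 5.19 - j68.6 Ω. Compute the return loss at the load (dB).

Γ = (-44.81 − j68.6)/(55.19 − j68.6), |Γ| = 0.931
RL = −20·log₁₀|Γ| = −20·log₁₀(0.931)

RL ≈ 0.624 dB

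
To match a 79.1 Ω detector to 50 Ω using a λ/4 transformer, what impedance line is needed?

Z_qwt ≈ 62.9 Ω

Z_qwt = √(Z_0·R_L) = √(50 × 79.1) = √3955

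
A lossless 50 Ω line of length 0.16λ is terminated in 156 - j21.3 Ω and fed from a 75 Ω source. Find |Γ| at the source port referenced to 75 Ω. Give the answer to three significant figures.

βl = 2π × 0.16 = 57.6°
tan(βl) = 1.58
Z_in = Z_0·(Z_L + jZ_0·tanβl)/(Z_0 + jZ_L·tanβl) = 20.2 − j24.9 Ω
Γ_s = (Z_in − Z_s)/(Z_in + Z_s) = (-54.8 − j24.9)/(95.2 − j24.9), |Γ_s| = 0.612

|Γ| ≈ 0.612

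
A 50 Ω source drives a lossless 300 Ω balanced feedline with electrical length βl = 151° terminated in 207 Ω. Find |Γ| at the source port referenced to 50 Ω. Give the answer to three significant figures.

|Γ| ≈ 0.679

tan(βl) = -0.554
Z_in = Z_0·(Z_L + jZ_0·tanβl)/(Z_0 + jZ_L·tanβl) = 236 − j76 Ω
Γ_s = (Z_in − Z_s)/(Z_in + Z_s) = (186 − j76)/(286 − j76), |Γ_s| = 0.679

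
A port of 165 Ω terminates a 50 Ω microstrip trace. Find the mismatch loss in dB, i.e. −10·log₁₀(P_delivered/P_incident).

mismatch loss ≈ 1.46 dB

Γ = (165 − 50)/(165 + 50) = 0.535
|Γ|² = 0.286, so P_del/P_inc = 1 − |Γ|² = 0.714
ML = −10·log₁₀(1 − |Γ|²)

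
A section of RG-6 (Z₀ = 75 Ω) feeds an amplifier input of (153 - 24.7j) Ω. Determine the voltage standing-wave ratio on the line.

Γ = (Z_L − Z_0)/(Z_L + Z_0) = (78 − j24.7)/(228 − j24.7)
|Γ| = 81.8/229 = 0.357
VSWR = (1 + |Γ|)/(1 − |Γ|) = 1.36/0.643

VSWR ≈ 2.11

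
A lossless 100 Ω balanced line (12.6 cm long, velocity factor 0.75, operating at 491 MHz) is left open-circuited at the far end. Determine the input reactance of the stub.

X_in ≈ 15.8 Ω (inductive)

λ = v/f = 0.75·c / 491 MHz = 0.458 m
βl = 2π·l/λ = 2π × 0.275 = 99°
tan(βl) = -6.32
For an open-circuited stub, Z_in = −jZ_0·cot(βl) = −jZ_0/tan(βl)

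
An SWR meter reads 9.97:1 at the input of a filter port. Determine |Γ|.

|Γ| ≈ 0.818

|Γ| = (S − 1)/(S + 1) = (9.97 − 1)/(9.97 + 1) = 8.97/11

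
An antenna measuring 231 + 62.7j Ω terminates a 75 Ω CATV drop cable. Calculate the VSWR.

Γ = (Z_L − Z_0)/(Z_L + Z_0) = (156 + j62.7)/(306 + j62.7)
|Γ| = 168/312 = 0.538
VSWR = (1 + |Γ|)/(1 − |Γ|) = 1.54/0.462

VSWR ≈ 3.33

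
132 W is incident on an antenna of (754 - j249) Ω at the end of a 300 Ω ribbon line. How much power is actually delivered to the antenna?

P_delivered ≈ 102 W

|Γ| = |(454 − j249)/(1054 − j249)| = 0.478
|Γ|² = 0.229
P_refl = |Γ|²·P_inc = 30.2 W, P_del = (1 − |Γ|²)·P_inc = 102 W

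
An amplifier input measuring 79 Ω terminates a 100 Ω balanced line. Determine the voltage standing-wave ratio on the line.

Γ = (79 − 100)/(79 + 100) = -0.117
VSWR = (1 + 0.117)/(1 − 0.117)

VSWR ≈ 1.27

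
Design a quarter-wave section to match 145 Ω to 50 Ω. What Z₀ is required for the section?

Z_qwt = √(Z_0·R_L) = √(50 × 145) = √7250

Z_qwt ≈ 85.1 Ω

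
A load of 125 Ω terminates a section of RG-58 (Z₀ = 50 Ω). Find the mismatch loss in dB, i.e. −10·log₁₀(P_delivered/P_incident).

mismatch loss ≈ 0.881 dB

Γ = (125 − 50)/(125 + 50) = 0.429
|Γ|² = 0.184, so P_del/P_inc = 1 − |Γ|² = 0.816
ML = −10·log₁₀(1 − |Γ|²)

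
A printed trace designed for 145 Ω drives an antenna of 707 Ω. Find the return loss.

Γ = (707 − 145)/(707 + 145) = 0.66
RL = −20·log₁₀|Γ| = −20·log₁₀(0.66)

RL ≈ 3.61 dB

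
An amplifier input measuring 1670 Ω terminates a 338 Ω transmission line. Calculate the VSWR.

VSWR ≈ 4.94

For a purely resistive load, VSWR = R_L/Z_0 or Z_0/R_L (whichever > 1) = 1670/338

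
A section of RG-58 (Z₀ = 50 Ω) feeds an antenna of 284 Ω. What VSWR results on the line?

VSWR ≈ 5.68

Γ = (284 − 50)/(284 + 50) = 0.701
VSWR = (1 + 0.701)/(1 − 0.701)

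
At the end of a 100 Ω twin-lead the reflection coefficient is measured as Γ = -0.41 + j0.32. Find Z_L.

Z_L ≈ 34.9 + j30.6 Ω

Z_L = Z_0·(1 + Γ)/(1 − Γ) = 100·(0.59 + j0.32)/(1.41 − j0.32)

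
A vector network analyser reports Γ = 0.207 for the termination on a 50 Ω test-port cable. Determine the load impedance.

Z_L = Z_0·(1 + Γ)/(1 − Γ) = 50·(1.21)/(0.793)

Z_L ≈ 76.1 Ω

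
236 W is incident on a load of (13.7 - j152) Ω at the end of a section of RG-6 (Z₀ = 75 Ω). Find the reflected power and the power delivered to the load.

P_reflected ≈ 205 W; P_delivered ≈ 31.3 W

|Γ| = |(-61.3 − j152)/(88.7 − j152)| = 0.931
|Γ|² = 0.867
P_refl = |Γ|²·P_inc = 205 W, P_del = (1 − |Γ|²)·P_inc = 31.3 W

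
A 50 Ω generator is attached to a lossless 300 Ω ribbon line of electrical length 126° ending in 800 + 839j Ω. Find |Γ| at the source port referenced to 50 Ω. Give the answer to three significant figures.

tan(βl) = -1.38
Z_in = Z_0·(Z_L + jZ_0·tanβl)/(Z_0 + jZ_L·tanβl) = 62.6 + j135 Ω
Γ_s = (Z_in − Z_s)/(Z_in + Z_s) = (12.6 + j135)/(113 + j135), |Γ_s| = 0.772

|Γ| ≈ 0.772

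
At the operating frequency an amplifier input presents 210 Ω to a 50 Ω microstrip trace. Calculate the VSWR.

VSWR ≈ 4.2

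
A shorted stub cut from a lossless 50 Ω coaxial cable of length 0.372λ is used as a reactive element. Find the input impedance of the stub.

βl = 2π × 0.372 = 134°
tan(βl) = -1.04
For a shorted stub, Z_in = jZ_0·tan(βl)

Z_in ≈ −j51.9 Ω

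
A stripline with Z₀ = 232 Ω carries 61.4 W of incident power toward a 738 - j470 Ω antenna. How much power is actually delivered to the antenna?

P_delivered ≈ 36.2 W

|Γ| = |(506 − j470)/(970 − j470)| = 0.641
|Γ|² = 0.411
P_refl = |Γ|²·P_inc = 25.2 W, P_del = (1 − |Γ|²)·P_inc = 36.2 W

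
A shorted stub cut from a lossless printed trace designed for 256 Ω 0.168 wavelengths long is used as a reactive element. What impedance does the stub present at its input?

βl = 2π × 0.168 = 60.5°
tan(βl) = 1.77
For a shorted stub, Z_in = jZ_0·tan(βl)

Z_in ≈ +j452 Ω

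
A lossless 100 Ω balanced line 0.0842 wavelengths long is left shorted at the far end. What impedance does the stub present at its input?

Z_in ≈ +j58.5 Ω

βl = 2π × 0.0842 = 30.3°
tan(βl) = 0.585
For a shorted stub, Z_in = jZ_0·tan(βl)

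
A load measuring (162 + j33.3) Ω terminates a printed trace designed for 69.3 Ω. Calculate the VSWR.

VSWR ≈ 2.46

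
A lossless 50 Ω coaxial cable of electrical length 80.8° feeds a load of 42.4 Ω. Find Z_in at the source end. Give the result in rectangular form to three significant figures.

Z_in ≈ 58.4 + j3.05 Ω

tan(βl) = tan(80.8°) = 6.17
Z_in = Z_0·(Z_L + jZ_0·tanβl)/(Z_0 + jZ_L·tanβl)
     = 50·(42.4 + j309)/(50 + j262)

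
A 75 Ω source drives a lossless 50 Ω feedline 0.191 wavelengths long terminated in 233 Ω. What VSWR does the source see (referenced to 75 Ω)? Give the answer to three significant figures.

βl = 2π × 0.191 = 68.8°
tan(βl) = 2.57
Z_in = Z_0·(Z_L + jZ_0·tanβl)/(Z_0 + jZ_L·tanβl) = 12.3 − j18.4 Ω
Γ_s = (Z_in − Z_s)/(Z_in + Z_s) = (-62.7 − j18.4)/(87.3 − j18.4), |Γ_s| = 0.733
VSWR = (1 + |Γ_s|)/(1 − |Γ_s|)

VSWR ≈ 6.49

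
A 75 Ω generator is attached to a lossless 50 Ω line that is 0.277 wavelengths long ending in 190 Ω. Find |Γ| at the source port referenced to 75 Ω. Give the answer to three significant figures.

βl = 2π × 0.277 = 99.7°
tan(βl) = -5.84
Z_in = Z_0·(Z_L + jZ_0·tanβl)/(Z_0 + jZ_L·tanβl) = 13.5 + j7.96 Ω
Γ_s = (Z_in − Z_s)/(Z_in + Z_s) = (-61.5 + j7.96)/(88.5 + j7.96), |Γ_s| = 0.698

|Γ| ≈ 0.698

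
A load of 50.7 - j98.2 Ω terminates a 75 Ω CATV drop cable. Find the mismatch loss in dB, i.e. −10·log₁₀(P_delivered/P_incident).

mismatch loss ≈ 2.23 dB

Γ = (-24.3 − j98.2)/(125.7 − j98.2), |Γ| = 0.634
|Γ|² = 0.402, so P_del/P_inc = 1 − |Γ|² = 0.598
ML = −10·log₁₀(1 − |Γ|²)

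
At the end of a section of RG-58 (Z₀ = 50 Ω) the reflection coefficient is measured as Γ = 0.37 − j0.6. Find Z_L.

Z_L = Z_0·(1 + Γ)/(1 − Γ) = 50·(1.37 − j0.6)/(0.63 + j0.6)

Z_L ≈ 33.2 − j79.3 Ω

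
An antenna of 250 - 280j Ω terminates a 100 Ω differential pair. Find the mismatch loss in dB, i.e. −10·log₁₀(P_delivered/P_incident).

Γ = (150 − j280)/(350 − j280), |Γ| = 0.709
|Γ|² = 0.502, so P_del/P_inc = 1 − |Γ|² = 0.498
ML = −10·log₁₀(1 − |Γ|²)

mismatch loss ≈ 3.03 dB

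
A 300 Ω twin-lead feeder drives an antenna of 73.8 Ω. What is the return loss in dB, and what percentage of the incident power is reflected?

Γ = (73.8 − 300)/(73.8 + 300) = -0.605
RL = −20·log₁₀(0.605) = 4.36 dB
P_refl/P_inc = |Γ|² = 0.366

RL ≈ 4.36 dB; 36.6% of incident power reflected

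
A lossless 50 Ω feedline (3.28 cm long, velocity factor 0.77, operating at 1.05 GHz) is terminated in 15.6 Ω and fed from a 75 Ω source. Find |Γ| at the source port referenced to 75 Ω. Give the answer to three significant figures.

λ = v/f = 0.77·c / 1.05 GHz = 0.22 m
βl = 2π·l/λ = 2π × 0.149 = 53.7°
tan(βl) = 1.36
Z_in = Z_0·(Z_L + jZ_0·tanβl)/(Z_0 + jZ_L·tanβl) = 37.7 + j52 Ω
Γ_s = (Z_in − Z_s)/(Z_in + Z_s) = (-37.3 + j52)/(113 + j52), |Γ_s| = 0.516

|Γ| ≈ 0.516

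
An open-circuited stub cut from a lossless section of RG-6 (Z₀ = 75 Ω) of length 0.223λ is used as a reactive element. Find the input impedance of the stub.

Z_in ≈ −j12.8 Ω

βl = 2π × 0.223 = 80.3°
tan(βl) = 5.84
For an open-circuited stub, Z_in = −jZ_0·cot(βl) = −jZ_0/tan(βl)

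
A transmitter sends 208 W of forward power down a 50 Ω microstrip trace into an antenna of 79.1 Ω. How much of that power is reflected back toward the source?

Γ = (79.1 − 50)/(79.1 + 50) = 0.225
|Γ|² = 0.0508
P_refl = |Γ|²·P_inc = 10.6 W, P_del = (1 − |Γ|²)·P_inc = 197 W

P_reflected ≈ 10.6 W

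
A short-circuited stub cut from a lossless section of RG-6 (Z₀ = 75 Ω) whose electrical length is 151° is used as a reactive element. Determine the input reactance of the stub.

X_in ≈ -41.6 Ω (capacitive)

tan(βl) = -0.554
For a short-circuited stub, Z_in = jZ_0·tan(βl)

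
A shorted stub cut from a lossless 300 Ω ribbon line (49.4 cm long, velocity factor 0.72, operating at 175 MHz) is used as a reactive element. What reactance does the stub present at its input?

λ = v/f = 0.72·c / 175 MHz = 1.23 m
βl = 2π·l/λ = 2π × 0.4 = 144°
tan(βl) = -0.724
For a shorted stub, Z_in = jZ_0·tan(βl)

X_in ≈ -217 Ω (capacitive)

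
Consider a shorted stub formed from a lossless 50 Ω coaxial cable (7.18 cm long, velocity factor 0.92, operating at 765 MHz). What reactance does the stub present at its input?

λ = v/f = 0.92·c / 765 MHz = 0.361 m
βl = 2π·l/λ = 2π × 0.199 = 71.6°
tan(βl) = 3.01
For a shorted stub, Z_in = jZ_0·tan(βl)

X_in ≈ 151 Ω (inductive)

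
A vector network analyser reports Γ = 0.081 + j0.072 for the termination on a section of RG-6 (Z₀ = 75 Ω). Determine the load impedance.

Z_L ≈ 87.2 + j12.7 Ω

Z_L = Z_0·(1 + Γ)/(1 − Γ) = 75·(1.08 + j0.072)/(0.919 − j0.072)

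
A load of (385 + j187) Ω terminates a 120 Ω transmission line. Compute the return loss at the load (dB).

RL ≈ 4.4 dB

Γ = (265 + j187)/(505 + j187), |Γ| = 0.602
RL = −20·log₁₀|Γ| = −20·log₁₀(0.602)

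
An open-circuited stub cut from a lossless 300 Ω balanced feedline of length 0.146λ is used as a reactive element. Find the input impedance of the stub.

βl = 2π × 0.146 = 52.6°
tan(βl) = 1.31
For an open-circuited stub, Z_in = −jZ_0·cot(βl) = −jZ_0/tan(βl)

Z_in ≈ −j230 Ω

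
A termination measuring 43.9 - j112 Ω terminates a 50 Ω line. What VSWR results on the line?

VSWR ≈ 7.6

Γ = (Z_L − Z_0)/(Z_L + Z_0) = (-6.1 − j112)/(93.9 − j112)
|Γ| = 112/146 = 0.767
VSWR = (1 + |Γ|)/(1 − |Γ|) = 1.77/0.233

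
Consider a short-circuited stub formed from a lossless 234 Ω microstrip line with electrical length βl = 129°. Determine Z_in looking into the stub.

tan(βl) = -1.23
For a short-circuited stub, Z_in = jZ_0·tan(βl)

Z_in ≈ −j289 Ω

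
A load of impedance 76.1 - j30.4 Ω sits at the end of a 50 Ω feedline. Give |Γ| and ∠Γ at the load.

Γ = (Z_L − Z_0)/(Z_L + Z_0) = (26.1 − j30.4)/(126.1 − j30.4)
|Γ| = 40.1/130 = 0.309

Γ ≈ 0.309 ∠ -35.8°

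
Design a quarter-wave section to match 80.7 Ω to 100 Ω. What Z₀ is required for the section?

Z_qwt = √(Z_0·R_L) = √(100 × 80.7) = √8070

Z_qwt ≈ 89.8 Ω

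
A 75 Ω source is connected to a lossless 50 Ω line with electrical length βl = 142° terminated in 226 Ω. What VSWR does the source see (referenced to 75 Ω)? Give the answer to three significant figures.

tan(βl) = -0.781
Z_in = Z_0·(Z_L + jZ_0·tanβl)/(Z_0 + jZ_L·tanβl) = 27 + j56.3 Ω
Γ_s = (Z_in − Z_s)/(Z_in + Z_s) = (-48 + j56.3)/(102 + j56.3), |Γ_s| = 0.635
VSWR = (1 + |Γ_s|)/(1 − |Γ_s|)

VSWR ≈ 4.48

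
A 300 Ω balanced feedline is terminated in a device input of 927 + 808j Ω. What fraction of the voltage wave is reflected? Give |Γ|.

|Γ| ≈ 0.696

Γ = (Z_L − Z_0)/(Z_L + Z_0) = (627 + j808)/(1227 + j808)
|Γ| = 1020/1470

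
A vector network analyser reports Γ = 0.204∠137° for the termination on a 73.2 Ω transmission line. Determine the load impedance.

Z_L = Z_0·(1 + Γ)/(1 − Γ) = 73.2·(0.851 + j0.139)/(1.15 − j0.139)

Z_L ≈ 52.4 + j15.2 Ω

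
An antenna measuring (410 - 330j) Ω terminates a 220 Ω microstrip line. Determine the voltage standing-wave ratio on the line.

Γ = (Z_L − Z_0)/(Z_L + Z_0) = (190 − j330)/(630 − j330)
|Γ| = 381/711 = 0.535
VSWR = (1 + |Γ|)/(1 − |Γ|) = 1.54/0.465

VSWR ≈ 3.3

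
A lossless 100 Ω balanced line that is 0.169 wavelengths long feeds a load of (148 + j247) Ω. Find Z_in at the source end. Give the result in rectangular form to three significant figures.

Z_in ≈ 33.2 − j98.7 Ω

βl = 2π × 0.169 = 60.8°
tan(βl) = tan(60.8°) = 1.79
Z_in = Z_0·(Z_L + jZ_0·tanβl)/(Z_0 + jZ_L·tanβl)
     = 100·(148 + j426)/(-343 + j265)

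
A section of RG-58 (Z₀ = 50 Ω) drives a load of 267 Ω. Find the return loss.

RL ≈ 3.29 dB

Γ = (267 − 50)/(267 + 50) = 0.685
RL = −20·log₁₀|Γ| = −20·log₁₀(0.685)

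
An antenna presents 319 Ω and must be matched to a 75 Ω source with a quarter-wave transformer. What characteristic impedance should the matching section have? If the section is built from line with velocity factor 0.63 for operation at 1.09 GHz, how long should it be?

Z_qwt = √(Z_0·R_L) = √(75 × 319) = √23920
λ = 0.63·c/f = 0.173 m, so l = λ/4 = 0.0433 m

Z_qwt ≈ 155 Ω; length ≈ 4.33 cm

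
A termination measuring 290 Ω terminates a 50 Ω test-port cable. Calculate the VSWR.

VSWR ≈ 5.8

Γ = (290 − 50)/(290 + 50) = 0.706
VSWR = (1 + 0.706)/(1 − 0.706)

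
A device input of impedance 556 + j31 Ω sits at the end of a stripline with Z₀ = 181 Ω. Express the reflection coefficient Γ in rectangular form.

Γ = (Z_L − Z_0)/(Z_L + Z_0) = (375 + j31)/(737 + j31)

Γ ≈ 0.51 + j0.0206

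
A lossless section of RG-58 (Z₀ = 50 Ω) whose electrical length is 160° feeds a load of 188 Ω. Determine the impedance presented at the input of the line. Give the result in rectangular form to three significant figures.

tan(βl) = tan(160°) = -0.364
Z_in = Z_0·(Z_L + jZ_0·tanβl)/(Z_0 + jZ_L·tanβl)
     = 50·(188 − j18.2)/(50 − j68.4)

Z_in ≈ 74.1 + j83.2 Ω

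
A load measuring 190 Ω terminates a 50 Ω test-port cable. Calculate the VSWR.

Γ = (190 − 50)/(190 + 50) = 0.583
VSWR = (1 + 0.583)/(1 − 0.583)

VSWR ≈ 3.8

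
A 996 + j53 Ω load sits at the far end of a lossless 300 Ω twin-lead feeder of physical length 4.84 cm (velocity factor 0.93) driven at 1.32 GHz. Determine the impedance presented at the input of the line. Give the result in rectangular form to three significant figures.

Z_in ≈ 91.9 − j41.1 Ω

λ = v/f = 0.93·c / 1.32 GHz = 0.211 m
βl = 2π·l/λ = 2π × 0.229 = 82.4°
tan(βl) = tan(82.4°) = 7.53
Z_in = Z_0·(Z_L + jZ_0·tanβl)/(Z_0 + jZ_L·tanβl)
     = 300·(996 + j2310)/(-99.1 + j7500)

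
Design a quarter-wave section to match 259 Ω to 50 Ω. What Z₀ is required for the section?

Z_qwt ≈ 114 Ω

Z_qwt = √(Z_0·R_L) = √(50 × 259) = √12950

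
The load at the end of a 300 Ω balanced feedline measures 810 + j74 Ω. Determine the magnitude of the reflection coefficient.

|Γ| ≈ 0.463

Γ = (Z_L − Z_0)/(Z_L + Z_0) = (510 + j74)/(1110 + j74)
|Γ| = 515/1110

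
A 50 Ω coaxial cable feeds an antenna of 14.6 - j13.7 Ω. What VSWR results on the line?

Γ = (Z_L − Z_0)/(Z_L + Z_0) = (-35.4 − j13.7)/(64.6 − j13.7)
|Γ| = 38/66 = 0.575
VSWR = (1 + |Γ|)/(1 − |Γ|) = 1.57/0.425

VSWR ≈ 3.7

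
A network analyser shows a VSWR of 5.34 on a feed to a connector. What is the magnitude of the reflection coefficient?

|Γ| ≈ 0.685

|Γ| = (S − 1)/(S + 1) = (5.34 − 1)/(5.34 + 1) = 4.34/6.34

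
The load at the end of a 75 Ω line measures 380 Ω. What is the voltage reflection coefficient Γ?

Γ = (Z_L − Z_0)/(Z_L + Z_0) = (380 − 75)/(380 + 75) = 305/455

Γ = 0.67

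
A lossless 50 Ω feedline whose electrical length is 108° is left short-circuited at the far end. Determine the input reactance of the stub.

X_in ≈ -154 Ω (capacitive)

tan(βl) = -3.08
For a short-circuited stub, Z_in = jZ_0·tan(βl)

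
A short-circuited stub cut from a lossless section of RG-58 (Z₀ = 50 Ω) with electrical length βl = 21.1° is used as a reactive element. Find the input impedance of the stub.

tan(βl) = 0.386
For a short-circuited stub, Z_in = jZ_0·tan(βl)

Z_in ≈ +j19.3 Ω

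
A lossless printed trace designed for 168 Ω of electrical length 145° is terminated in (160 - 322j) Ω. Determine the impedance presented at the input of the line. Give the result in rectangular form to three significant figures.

Z_in ≈ 424 + j458 Ω

tan(βl) = tan(145°) = -0.7
Z_in = Z_0·(Z_L + jZ_0·tanβl)/(Z_0 + jZ_L·tanβl)
     = 168·(160 − j440)/(-57.5 − j112)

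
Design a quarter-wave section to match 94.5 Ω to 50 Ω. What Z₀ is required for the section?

Z_qwt ≈ 68.7 Ω

Z_qwt = √(Z_0·R_L) = √(50 × 94.5) = √4725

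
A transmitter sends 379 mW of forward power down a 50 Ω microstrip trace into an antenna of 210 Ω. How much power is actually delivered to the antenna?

Γ = (210 − 50)/(210 + 50) = 0.615
|Γ|² = 0.379
P_refl = |Γ|²·P_inc = 144 mW, P_del = (1 − |Γ|²)·P_inc = 235 mW

P_delivered ≈ 235 mW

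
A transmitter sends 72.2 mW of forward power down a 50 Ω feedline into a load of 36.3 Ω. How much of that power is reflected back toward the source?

P_reflected ≈ 1.82 mW

Γ = (36.3 − 50)/(36.3 + 50) = -0.159
|Γ|² = 0.0252
P_refl = |Γ|²·P_inc = 1.82 mW, P_del = (1 − |Γ|²)·P_inc = 70.4 mW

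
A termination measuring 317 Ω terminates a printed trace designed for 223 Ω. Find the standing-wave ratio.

For a purely resistive load, VSWR = R_L/Z_0 or Z_0/R_L (whichever > 1) = 317/223

VSWR ≈ 1.42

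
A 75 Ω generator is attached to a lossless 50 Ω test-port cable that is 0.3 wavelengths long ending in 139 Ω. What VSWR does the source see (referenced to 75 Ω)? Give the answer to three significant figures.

βl = 2π × 0.3 = 108°
tan(βl) = -3.08
Z_in = Z_0·(Z_L + jZ_0·tanβl)/(Z_0 + jZ_L·tanβl) = 19.6 + j14 Ω
Γ_s = (Z_in − Z_s)/(Z_in + Z_s) = (-55.4 + j14)/(94.6 + j14), |Γ_s| = 0.597
VSWR = (1 + |Γ_s|)/(1 − |Γ_s|)

VSWR ≈ 3.97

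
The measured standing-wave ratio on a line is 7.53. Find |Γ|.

|Γ| ≈ 0.766

|Γ| = (S − 1)/(S + 1) = (7.53 − 1)/(7.53 + 1) = 6.53/8.53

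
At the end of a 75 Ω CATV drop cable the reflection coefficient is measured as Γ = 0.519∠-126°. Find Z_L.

Z_L = Z_0·(1 + Γ)/(1 − Γ) = 75·(0.695 − j0.42)/(1.31 + j0.42)

Z_L ≈ 29.2 − j33.5 Ω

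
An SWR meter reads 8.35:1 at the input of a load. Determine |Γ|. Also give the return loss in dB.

|Γ| ≈ 0.786; return loss ≈ 2.09 dB

|Γ| = (S − 1)/(S + 1) = (8.35 − 1)/(8.35 + 1) = 7.35/9.35
RL = −20·log₁₀|Γ| = −20·log₁₀(0.786)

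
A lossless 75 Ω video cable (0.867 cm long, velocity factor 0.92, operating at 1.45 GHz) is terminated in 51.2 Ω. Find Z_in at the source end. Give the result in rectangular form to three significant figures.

λ = v/f = 0.92·c / 1.45 GHz = 0.19 m
βl = 2π·l/λ = 2π × 0.0455 = 16.4°
tan(βl) = tan(16.4°) = 0.294
Z_in = Z_0·(Z_L + jZ_0·tanβl)/(Z_0 + jZ_L·tanβl)
     = 75·(51.2 + j22.1)/(75 + j15.1)

Z_in ≈ 53.5 + j11.3 Ω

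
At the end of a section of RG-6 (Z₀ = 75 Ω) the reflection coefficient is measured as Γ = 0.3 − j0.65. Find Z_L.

Z_L ≈ 40.1 − j107 Ω

Z_L = Z_0·(1 + Γ)/(1 − Γ) = 75·(1.3 − j0.65)/(0.7 + j0.65)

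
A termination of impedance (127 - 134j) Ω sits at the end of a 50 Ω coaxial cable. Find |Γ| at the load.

Γ = (Z_L − Z_0)/(Z_L + Z_0) = (77 − j134)/(177 − j134)
|Γ| = 155/222

|Γ| ≈ 0.696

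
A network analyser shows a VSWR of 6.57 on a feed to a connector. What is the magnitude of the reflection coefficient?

|Γ| ≈ 0.736

|Γ| = (S − 1)/(S + 1) = (6.57 − 1)/(6.57 + 1) = 5.57/7.57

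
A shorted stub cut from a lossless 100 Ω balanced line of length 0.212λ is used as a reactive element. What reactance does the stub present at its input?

X_in ≈ 411 Ω (inductive)

βl = 2π × 0.212 = 76.3°
tan(βl) = 4.11
For a shorted stub, Z_in = jZ_0·tan(βl)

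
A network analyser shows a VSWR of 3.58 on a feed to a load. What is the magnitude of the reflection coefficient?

|Γ| ≈ 0.563

|Γ| = (S − 1)/(S + 1) = (3.58 − 1)/(3.58 + 1) = 2.58/4.58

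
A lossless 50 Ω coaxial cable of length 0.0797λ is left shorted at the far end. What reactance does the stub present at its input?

βl = 2π × 0.0797 = 28.7°
tan(βl) = 0.547
For a shorted stub, Z_in = jZ_0·tan(βl)

X_in ≈ 27.4 Ω (inductive)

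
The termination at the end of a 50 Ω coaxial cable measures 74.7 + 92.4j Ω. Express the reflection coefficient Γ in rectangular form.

Γ = (Z_L − Z_0)/(Z_L + Z_0) = (24.7 + j92.4)/(124.7 + j92.4)

Γ ≈ 0.482 + j0.384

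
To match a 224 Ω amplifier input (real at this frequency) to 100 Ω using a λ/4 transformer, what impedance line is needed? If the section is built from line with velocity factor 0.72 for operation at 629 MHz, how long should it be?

Z_qwt ≈ 150 Ω; length ≈ 8.59 cm

Z_qwt = √(Z_0·R_L) = √(100 × 224) = √22400
λ = 0.72·c/f = 0.343 m, so l = λ/4 = 0.0859 m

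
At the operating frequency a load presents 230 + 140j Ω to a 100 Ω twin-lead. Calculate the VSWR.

VSWR ≈ 3.28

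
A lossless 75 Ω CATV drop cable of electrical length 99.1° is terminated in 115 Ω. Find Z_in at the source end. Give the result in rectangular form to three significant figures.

tan(βl) = tan(99.1°) = -6.24
Z_in = Z_0·(Z_L + jZ_0·tanβl)/(Z_0 + jZ_L·tanβl)
     = 75·(115 − j468)/(75 − j718)

Z_in ≈ 49.6 + j6.83 Ω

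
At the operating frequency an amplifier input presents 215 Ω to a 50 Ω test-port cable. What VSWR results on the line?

VSWR ≈ 4.3

For a purely resistive load, VSWR = R_L/Z_0 or Z_0/R_L (whichever > 1) = 215/50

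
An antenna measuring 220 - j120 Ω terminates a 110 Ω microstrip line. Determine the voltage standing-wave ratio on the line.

VSWR ≈ 2.73

Γ = (Z_L − Z_0)/(Z_L + Z_0) = (110 − j120)/(330 − j120)
|Γ| = 163/351 = 0.464
VSWR = (1 + |Γ|)/(1 − |Γ|) = 1.46/0.536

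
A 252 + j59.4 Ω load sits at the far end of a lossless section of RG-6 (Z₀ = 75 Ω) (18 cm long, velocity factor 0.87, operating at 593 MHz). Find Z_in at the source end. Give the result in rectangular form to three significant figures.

Z_in ≈ 51.2 + j80.7 Ω

λ = v/f = 0.87·c / 593 MHz = 0.44 m
βl = 2π·l/λ = 2π × 0.409 = 147°
tan(βl) = tan(147°) = -0.644
Z_in = Z_0·(Z_L + jZ_0·tanβl)/(Z_0 + jZ_L·tanβl)
     = 75·(252 + j11.1)/(113 − j162)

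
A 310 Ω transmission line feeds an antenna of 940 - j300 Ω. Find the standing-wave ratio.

VSWR ≈ 3.37

Γ = (Z_L − Z_0)/(Z_L + Z_0) = (630 − j300)/(1250 − j300)
|Γ| = 698/1290 = 0.543
VSWR = (1 + |Γ|)/(1 − |Γ|) = 1.54/0.457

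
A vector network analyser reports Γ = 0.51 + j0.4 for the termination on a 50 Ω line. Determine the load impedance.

Z_L = Z_0·(1 + Γ)/(1 − Γ) = 50·(1.51 + j0.4)/(0.49 − j0.4)

Z_L ≈ 72.5 + j100 Ω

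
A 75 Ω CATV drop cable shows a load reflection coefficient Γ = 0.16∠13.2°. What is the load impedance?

Z_L = Z_0·(1 + Γ)/(1 − Γ) = 75·(1.16 + j0.0365)/(0.844 − j0.0365)

Z_L ≈ 102 + j7.68 Ω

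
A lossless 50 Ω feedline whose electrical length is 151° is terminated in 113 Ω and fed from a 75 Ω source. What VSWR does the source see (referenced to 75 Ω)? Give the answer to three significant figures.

VSWR ≈ 2.03

tan(βl) = -0.554
Z_in = Z_0·(Z_L + jZ_0·tanβl)/(Z_0 + jZ_L·tanβl) = 57.5 + j44.3 Ω
Γ_s = (Z_in − Z_s)/(Z_in + Z_s) = (-17.5 + j44.3)/(132 + j44.3), |Γ_s| = 0.341
VSWR = (1 + |Γ_s|)/(1 − |Γ_s|)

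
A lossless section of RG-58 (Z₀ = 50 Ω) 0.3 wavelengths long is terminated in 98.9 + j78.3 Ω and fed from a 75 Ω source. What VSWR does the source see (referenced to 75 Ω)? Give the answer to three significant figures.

VSWR ≈ 5.14

βl = 2π × 0.3 = 108°
tan(βl) = -3.08
Z_in = Z_0·(Z_L + jZ_0·tanβl)/(Z_0 + jZ_L·tanβl) = 14.6 + j2.29 Ω
Γ_s = (Z_in − Z_s)/(Z_in + Z_s) = (-60.4 + j2.29)/(89.6 + j2.29), |Γ_s| = 0.674
VSWR = (1 + |Γ_s|)/(1 − |Γ_s|)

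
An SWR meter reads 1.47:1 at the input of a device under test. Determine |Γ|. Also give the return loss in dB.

|Γ| ≈ 0.19; return loss ≈ 14.4 dB

|Γ| = (S − 1)/(S + 1) = (1.47 − 1)/(1.47 + 1) = 0.47/2.47
RL = −20·log₁₀|Γ| = −20·log₁₀(0.19)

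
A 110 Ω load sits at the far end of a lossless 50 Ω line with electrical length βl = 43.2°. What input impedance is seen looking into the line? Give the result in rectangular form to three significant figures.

Z_in ≈ 39.3 − j34.2 Ω

tan(βl) = tan(43.2°) = 0.939
Z_in = Z_0·(Z_L + jZ_0·tanβl)/(Z_0 + jZ_L·tanβl)
     = 50·(110 + j47)/(50 + j103)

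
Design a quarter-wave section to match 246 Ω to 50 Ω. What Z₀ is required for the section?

Z_qwt ≈ 111 Ω

Z_qwt = √(Z_0·R_L) = √(50 × 246) = √12300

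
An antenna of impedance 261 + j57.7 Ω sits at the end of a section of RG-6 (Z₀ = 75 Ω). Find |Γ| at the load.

|Γ| ≈ 0.571

Γ = (Z_L − Z_0)/(Z_L + Z_0) = (186 + j57.7)/(336 + j57.7)
|Γ| = 195/341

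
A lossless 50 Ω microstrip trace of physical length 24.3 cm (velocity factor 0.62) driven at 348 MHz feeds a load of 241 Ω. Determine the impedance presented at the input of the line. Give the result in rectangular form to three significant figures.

Z_in ≈ 87.4 + j109 Ω

λ = v/f = 0.62·c / 348 MHz = 0.534 m
βl = 2π·l/λ = 2π × 0.455 = 164°
tan(βl) = tan(164°) = -0.293
Z_in = Z_0·(Z_L + jZ_0·tanβl)/(Z_0 + jZ_L·tanβl)
     = 50·(241 − j14.6)/(50 − j70.6)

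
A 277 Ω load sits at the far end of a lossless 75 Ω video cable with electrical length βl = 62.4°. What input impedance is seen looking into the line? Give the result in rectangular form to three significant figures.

Z_in ≈ 25.3 − j35.6 Ω

tan(βl) = tan(62.4°) = 1.91
Z_in = Z_0·(Z_L + jZ_0·tanβl)/(Z_0 + jZ_L·tanβl)
     = 75·(277 + j143)/(75 + j530)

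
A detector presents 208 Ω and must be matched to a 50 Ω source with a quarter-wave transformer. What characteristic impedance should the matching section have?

Z_qwt ≈ 102 Ω

Z_qwt = √(Z_0·R_L) = √(50 × 208) = √10400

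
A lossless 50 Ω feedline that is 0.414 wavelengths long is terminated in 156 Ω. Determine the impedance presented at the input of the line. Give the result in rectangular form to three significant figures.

Z_in ≈ 47.1 + j58.2 Ω

βl = 2π × 0.414 = 149°
tan(βl) = tan(149°) = -0.6
Z_in = Z_0·(Z_L + jZ_0·tanβl)/(Z_0 + jZ_L·tanβl)
     = 50·(156 − j30)/(50 − j93.6)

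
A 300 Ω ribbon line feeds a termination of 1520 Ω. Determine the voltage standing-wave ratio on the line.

VSWR ≈ 5.07

For a purely resistive load, VSWR = R_L/Z_0 or Z_0/R_L (whichever > 1) = 1520/300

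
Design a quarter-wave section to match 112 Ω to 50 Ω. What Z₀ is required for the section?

Z_qwt = √(Z_0·R_L) = √(50 × 112) = √5600

Z_qwt ≈ 74.8 Ω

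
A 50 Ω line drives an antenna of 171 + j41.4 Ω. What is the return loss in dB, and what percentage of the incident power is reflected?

RL ≈ 4.9 dB; 32.4% of incident power reflected

Γ = (121 + j41.4)/(221 + j41.4), |Γ| = 0.569
RL = −20·log₁₀(0.569) = 4.9 dB
P_refl/P_inc = |Γ|² = 0.324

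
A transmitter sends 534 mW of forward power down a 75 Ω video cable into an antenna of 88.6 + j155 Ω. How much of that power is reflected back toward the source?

P_reflected ≈ 255 mW

|Γ| = |(13.6 + j155)/(163.6 + j155)| = 0.69
|Γ|² = 0.477
P_refl = |Γ|²·P_inc = 255 mW, P_del = (1 − |Γ|²)·P_inc = 279 mW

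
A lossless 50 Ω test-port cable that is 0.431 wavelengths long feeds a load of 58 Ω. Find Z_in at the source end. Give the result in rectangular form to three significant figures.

Z_in ≈ 54.7 + j6.21 Ω

βl = 2π × 0.431 = 155°
tan(βl) = tan(155°) = -0.463
Z_in = Z_0·(Z_L + jZ_0·tanβl)/(Z_0 + jZ_L·tanβl)
     = 50·(58 − j23.1)/(50 − j26.8)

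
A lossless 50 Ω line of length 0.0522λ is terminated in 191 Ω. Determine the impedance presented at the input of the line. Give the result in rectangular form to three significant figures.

Z_in ≈ 79.2 − j86 Ω

βl = 2π × 0.0522 = 18.8°
tan(βl) = tan(18.8°) = 0.34
Z_in = Z_0·(Z_L + jZ_0·tanβl)/(Z_0 + jZ_L·tanβl)
     = 50·(191 + j17)/(50 + j65)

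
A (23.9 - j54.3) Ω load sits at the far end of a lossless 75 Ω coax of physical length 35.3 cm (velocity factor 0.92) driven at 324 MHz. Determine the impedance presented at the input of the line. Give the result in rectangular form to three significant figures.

λ = v/f = 0.92·c / 324 MHz = 0.852 m
βl = 2π·l/λ = 2π × 0.414 = 149°
tan(βl) = tan(149°) = -0.597
Z_in = Z_0·(Z_L + jZ_0·tanβl)/(Z_0 + jZ_L·tanβl)
     = 75·(23.9 − j99)/(42.6 − j14.3)

Z_in ≈ 90.3 − j144 Ω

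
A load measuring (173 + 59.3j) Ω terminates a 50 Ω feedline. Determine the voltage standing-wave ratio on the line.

Γ = (Z_L − Z_0)/(Z_L + Z_0) = (123 + j59.3)/(223 + j59.3)
|Γ| = 137/231 = 0.592
VSWR = (1 + |Γ|)/(1 − |Γ|) = 1.59/0.408

VSWR ≈ 3.9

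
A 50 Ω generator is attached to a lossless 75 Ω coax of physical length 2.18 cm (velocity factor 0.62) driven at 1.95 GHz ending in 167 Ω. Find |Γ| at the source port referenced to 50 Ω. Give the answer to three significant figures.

|Γ| ≈ 0.21

λ = v/f = 0.62·c / 1.95 GHz = 0.0954 m
βl = 2π·l/λ = 2π × 0.229 = 82.3°
tan(βl) = 7.37
Z_in = Z_0·(Z_L + jZ_0·tanβl)/(Z_0 + jZ_L·tanβl) = 34.2 − j8.09 Ω
Γ_s = (Z_in − Z_s)/(Z_in + Z_s) = (-15.8 − j8.09)/(84.2 − j8.09), |Γ_s| = 0.21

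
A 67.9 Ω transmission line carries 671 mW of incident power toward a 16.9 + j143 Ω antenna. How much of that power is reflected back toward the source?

P_reflected ≈ 560 mW

|Γ| = |(-51 + j143)/(84.8 + j143)| = 0.913
|Γ|² = 0.834
P_refl = |Γ|²·P_inc = 560 mW, P_del = (1 − |Γ|²)·P_inc = 111 mW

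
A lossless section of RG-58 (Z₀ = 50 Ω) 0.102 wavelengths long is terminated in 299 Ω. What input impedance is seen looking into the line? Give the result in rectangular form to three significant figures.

Z_in ≈ 22.3 − j62 Ω

βl = 2π × 0.102 = 36.7°
tan(βl) = tan(36.7°) = 0.746
Z_in = Z_0·(Z_L + jZ_0·tanβl)/(Z_0 + jZ_L·tanβl)
     = 50·(299 + j37.3)/(50 + j223)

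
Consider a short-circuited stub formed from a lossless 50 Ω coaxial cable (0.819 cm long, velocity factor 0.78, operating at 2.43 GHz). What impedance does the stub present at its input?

Z_in ≈ +j29.6 Ω

λ = v/f = 0.78·c / 2.43 GHz = 0.0963 m
βl = 2π·l/λ = 2π × 0.085 = 30.6°
tan(βl) = 0.592
For a short-circuited stub, Z_in = jZ_0·tan(βl)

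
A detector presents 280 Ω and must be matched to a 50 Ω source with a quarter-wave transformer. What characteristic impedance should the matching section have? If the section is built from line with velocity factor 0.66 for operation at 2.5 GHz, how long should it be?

Z_qwt = √(Z_0·R_L) = √(50 × 280) = √14000
λ = 0.66·c/f = 0.0792 m, so l = λ/4 = 0.0198 m

Z_qwt ≈ 118 Ω; length ≈ 1.98 cm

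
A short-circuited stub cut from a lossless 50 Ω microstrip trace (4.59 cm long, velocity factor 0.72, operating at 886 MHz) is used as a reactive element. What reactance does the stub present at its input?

X_in ≈ 122 Ω (inductive)

λ = v/f = 0.72·c / 886 MHz = 0.244 m
βl = 2π·l/λ = 2π × 0.188 = 67.8°
tan(βl) = 2.45
For a short-circuited stub, Z_in = jZ_0·tan(βl)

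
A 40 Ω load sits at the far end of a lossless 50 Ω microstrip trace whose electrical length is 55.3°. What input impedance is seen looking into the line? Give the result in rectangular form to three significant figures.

tan(βl) = tan(55.3°) = 1.44
Z_in = Z_0·(Z_L + jZ_0·tanβl)/(Z_0 + jZ_L·tanβl)
     = 50·(40 + j72.2)/(50 + j57.8)

Z_in ≈ 52.9 + j11.1 Ω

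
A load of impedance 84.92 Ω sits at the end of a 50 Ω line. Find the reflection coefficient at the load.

Γ = (Z_L − Z_0)/(Z_L + Z_0) = (84.92 − 50)/(84.92 + 50) = 34.92/134.9

Γ = 0.259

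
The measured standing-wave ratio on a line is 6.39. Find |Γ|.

|Γ| = (S − 1)/(S + 1) = (6.39 − 1)/(6.39 + 1) = 5.39/7.39

|Γ| ≈ 0.729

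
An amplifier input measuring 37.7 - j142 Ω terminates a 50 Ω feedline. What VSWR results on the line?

Γ = (Z_L − Z_0)/(Z_L + Z_0) = (-12.3 − j142)/(87.7 − j142)
|Γ| = 143/167 = 0.854
VSWR = (1 + |Γ|)/(1 − |Γ|) = 1.85/0.146

VSWR ≈ 12.7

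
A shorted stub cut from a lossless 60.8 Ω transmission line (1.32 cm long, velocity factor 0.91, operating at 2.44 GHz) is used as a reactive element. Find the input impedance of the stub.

λ = v/f = 0.91·c / 2.44 GHz = 0.112 m
βl = 2π·l/λ = 2π × 0.118 = 42.5°
tan(βl) = 0.915
For a shorted stub, Z_in = jZ_0·tan(βl)

Z_in ≈ +j55.7 Ω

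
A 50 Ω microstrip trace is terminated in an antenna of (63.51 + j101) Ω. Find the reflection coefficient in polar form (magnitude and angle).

Γ = (Z_L − Z_0)/(Z_L + Z_0) = (13.51 + j101)/(113.5 + j101)
|Γ| = 102/152 = 0.671

Γ ≈ 0.671 ∠ 40.7°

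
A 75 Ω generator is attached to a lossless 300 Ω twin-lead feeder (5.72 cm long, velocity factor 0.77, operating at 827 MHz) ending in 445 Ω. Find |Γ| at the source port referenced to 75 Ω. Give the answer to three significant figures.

|Γ| ≈ 0.496

λ = v/f = 0.77·c / 827 MHz = 0.279 m
βl = 2π·l/λ = 2π × 0.205 = 73.7°
tan(βl) = 3.42
Z_in = Z_0·(Z_L + jZ_0·tanβl)/(Z_0 + jZ_L·tanβl) = 211 − j46 Ω
Γ_s = (Z_in − Z_s)/(Z_in + Z_s) = (136 − j46)/(286 − j46), |Γ_s| = 0.496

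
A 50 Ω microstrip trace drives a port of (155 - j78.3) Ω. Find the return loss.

RL ≈ 4.48 dB

Γ = (105 − j78.3)/(205 − j78.3), |Γ| = 0.597
RL = −20·log₁₀|Γ| = −20·log₁₀(0.597)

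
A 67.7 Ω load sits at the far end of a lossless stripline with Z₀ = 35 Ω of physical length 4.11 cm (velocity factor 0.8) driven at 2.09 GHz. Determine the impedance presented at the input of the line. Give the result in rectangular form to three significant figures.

λ = v/f = 0.8·c / 2.09 GHz = 0.115 m
βl = 2π·l/λ = 2π × 0.358 = 129°
tan(βl) = tan(129°) = -1.24
Z_in = Z_0·(Z_L + jZ_0·tanβl)/(Z_0 + jZ_L·tanβl)
     = 35·(67.7 − j43.5)/(35 − j84.1)

Z_in ≈ 25.4 + j17.6 Ω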